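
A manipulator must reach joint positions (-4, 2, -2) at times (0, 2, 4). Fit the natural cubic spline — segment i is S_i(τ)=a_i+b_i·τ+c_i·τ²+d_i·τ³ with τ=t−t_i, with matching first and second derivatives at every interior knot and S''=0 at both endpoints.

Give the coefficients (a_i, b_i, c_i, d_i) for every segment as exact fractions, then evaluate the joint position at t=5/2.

Δ: Δ0=3, Δ1=-2
row 1: diag=8, rhs=-30; c'=1/4, d'=-15/4
back: M1=-15/4
M: M0=0, M1=-15/4, M2=0
seg 0: a=-4, c=M0/2=0, d=(M1−M0)/(6·2)=-5/16, b=Δ0−h0·(2M0+M1)/6=17/4
seg 1: a=2, c=M1/2=-15/8, d=(M2−M1)/(6·2)=5/16, b=Δ1−h1·(2M1+M2)/6=1/2
t_q=5/2 → seg 1, τ=1/2; S=2+1/2·τ+-15/8·τ²+5/16·τ³=233/128

  seg 0: a=-4 b=17/4 c=0 d=-5/16
  seg 1: a=2 b=1/2 c=-15/8 d=5/16
S(5/2) = 233/128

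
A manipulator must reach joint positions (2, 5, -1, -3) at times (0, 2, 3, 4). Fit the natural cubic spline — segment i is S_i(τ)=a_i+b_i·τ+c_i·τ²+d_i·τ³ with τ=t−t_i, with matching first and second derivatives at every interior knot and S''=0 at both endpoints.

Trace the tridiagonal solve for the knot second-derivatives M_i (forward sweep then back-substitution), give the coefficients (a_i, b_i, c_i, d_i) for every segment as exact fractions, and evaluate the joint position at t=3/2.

Δ: Δ0=3/2, Δ1=-6, Δ2=-2
row 1: diag=6, rhs=-45; c'=1/6, d'=-15/2
row 2: denom=4−1·1/6=23/6; d'=(24−1·-15/2)/(23/6)=189/23
back: M2=189/23
back: M1=-15/2−1/6·189/23=-204/23
M: M0=0, M1=-204/23, M2=189/23, M3=0
seg 0: a=2, c=M0/2=0, d=(M1−M0)/(6·2)=-17/23, b=Δ0−h0·(2M0+M1)/6=205/46
seg 1: a=5, c=M1/2=-102/23, d=(M2−M1)/(6·1)=131/46, b=Δ1−h1·(2M1+M2)/6=-203/46
seg 2: a=-1, c=M2/2=189/46, d=(M3−M2)/(6·1)=-63/46, b=Δ2−h2·(2M2+M3)/6=-109/23
t_q=3/2 → seg 0, τ=3/2; S=2+205/46·τ+0·τ²+-17/23·τ³=1139/184

  seg 0: a=2 b=205/46 c=0 d=-17/23
  seg 1: a=5 b=-203/46 c=-102/23 d=131/46
  seg 2: a=-1 b=-109/23 c=189/46 d=-63/46
S(3/2) = 1139/184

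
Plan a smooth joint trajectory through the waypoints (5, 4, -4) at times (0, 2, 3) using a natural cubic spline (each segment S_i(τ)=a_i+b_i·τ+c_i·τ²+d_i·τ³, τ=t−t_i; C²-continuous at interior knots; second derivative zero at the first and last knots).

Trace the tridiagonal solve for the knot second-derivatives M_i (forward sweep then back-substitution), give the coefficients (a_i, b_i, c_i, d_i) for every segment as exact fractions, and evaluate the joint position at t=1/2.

  seg 0: a=5 b=2 c=0 d=-5/8
  seg 1: a=4 b=-11/2 c=-15/4 d=5/4
S(1/2) = 379/64

Δ: Δ0=-1/2, Δ1=-8
row 1: diag=6, rhs=-45; c'=1/6, d'=-15/2
back: M1=-15/2
M: M0=0, M1=-15/2, M2=0
seg 0: a=5, c=M0/2=0, d=(M1−M0)/(6·2)=-5/8, b=Δ0−h0·(2M0+M1)/6=2
seg 1: a=4, c=M1/2=-15/4, d=(M2−M1)/(6·1)=5/4, b=Δ1−h1·(2M1+M2)/6=-11/2
t_q=1/2 → seg 0, τ=1/2; S=5+2·τ+0·τ²+-5/8·τ³=379/64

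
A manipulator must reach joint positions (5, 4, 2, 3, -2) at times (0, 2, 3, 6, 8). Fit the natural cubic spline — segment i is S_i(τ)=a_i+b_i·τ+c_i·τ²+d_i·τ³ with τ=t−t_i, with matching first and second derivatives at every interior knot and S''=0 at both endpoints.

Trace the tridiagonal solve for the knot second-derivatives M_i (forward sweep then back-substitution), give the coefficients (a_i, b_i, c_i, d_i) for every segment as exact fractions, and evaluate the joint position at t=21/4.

Δ: Δ0=-1/2, Δ1=-2, Δ2=1/3, Δ3=-5/2
row 1: diag=6, rhs=-9; c'=1/6, d'=-3/2
row 2: denom=8−1·1/6=47/6; d'=(14−1·-3/2)/(47/6)=93/47
row 3: denom=10−3·18/47=416/47; d'=(-17−3·93/47)/(416/47)=-539/208
back: M3=-539/208
back: M2=93/47−18/47·-539/208=309/104
back: M1=-3/2−1/6·309/104=-415/208
M: M0=0, M1=-415/208, M2=309/104, M3=-539/208, M4=0
seg 0: a=5, c=M0/2=0, d=(M1−M0)/(6·2)=-415/2496, b=Δ0−h0·(2M0+M1)/6=103/624
seg 1: a=4, c=M1/2=-415/416, d=(M2−M1)/(6·1)=1033/1248, b=Δ1−h1·(2M1+M2)/6=-571/312
seg 2: a=2, c=M2/2=309/208, d=(M3−M2)/(6·3)=-89/288, b=Δ2−h2·(2M2+M3)/6=-1675/1248
seg 3: a=3, c=M3/2=-539/416, d=(M4−M3)/(6·2)=539/2496, b=Δ3−h3·(2M3+M4)/6=-241/312
t_q=21/4 → seg 2, τ=9/4; S=2+-1675/1248·τ+309/208·τ²+-89/288·τ³=79363/26624

  seg 0: a=5 b=103/624 c=0 d=-415/2496
  seg 1: a=4 b=-571/312 c=-415/416 d=1033/1248
  seg 2: a=2 b=-1675/1248 c=309/208 d=-89/288
  seg 3: a=3 b=-241/312 c=-539/416 d=539/2496
S(21/4) = 79363/26624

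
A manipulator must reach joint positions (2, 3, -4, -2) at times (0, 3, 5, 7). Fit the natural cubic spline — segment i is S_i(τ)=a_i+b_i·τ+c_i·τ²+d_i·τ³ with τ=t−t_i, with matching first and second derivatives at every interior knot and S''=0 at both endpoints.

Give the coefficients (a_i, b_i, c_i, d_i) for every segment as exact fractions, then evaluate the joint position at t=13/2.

  seg 0: a=2 b=433/228 c=0 d=-119/684
  seg 1: a=3 b=-319/114 c=-119/76 d=277/456
  seg 2: a=-4 b=-101/57 c=79/38 d=-79/228
S(13/2) = -1915/608

Δ: Δ0=1/3, Δ1=-7/2, Δ2=1
row 1: diag=10, rhs=-23; c'=1/5, d'=-23/10
row 2: denom=8−2·1/5=38/5; d'=(27−2·-23/10)/(38/5)=79/19
back: M2=79/19
back: M1=-23/10−1/5·79/19=-119/38
M: M0=0, M1=-119/38, M2=79/19, M3=0
seg 0: a=2, c=M0/2=0, d=(M1−M0)/(6·3)=-119/684, b=Δ0−h0·(2M0+M1)/6=433/228
seg 1: a=3, c=M1/2=-119/76, d=(M2−M1)/(6·2)=277/456, b=Δ1−h1·(2M1+M2)/6=-319/114
seg 2: a=-4, c=M2/2=79/38, d=(M3−M2)/(6·2)=-79/228, b=Δ2−h2·(2M2+M3)/6=-101/57
t_q=13/2 → seg 2, τ=3/2; S=-4+-101/57·τ+79/38·τ²+-79/228·τ³=-1915/608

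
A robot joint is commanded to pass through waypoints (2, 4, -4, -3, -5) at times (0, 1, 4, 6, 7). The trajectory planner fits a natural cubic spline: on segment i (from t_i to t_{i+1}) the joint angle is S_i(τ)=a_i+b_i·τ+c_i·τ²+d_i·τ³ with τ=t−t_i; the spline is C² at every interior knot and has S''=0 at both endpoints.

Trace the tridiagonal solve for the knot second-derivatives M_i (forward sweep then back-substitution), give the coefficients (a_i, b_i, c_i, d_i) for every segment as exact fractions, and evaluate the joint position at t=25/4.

Δ: Δ0=2, Δ1=-8/3, Δ2=1/2, Δ3=-2
row 1: diag=8, rhs=-28; c'=3/8, d'=-7/2
row 2: denom=10−3·3/8=71/8; d'=(19−3·-7/2)/(71/8)=236/71
row 3: denom=6−2·16/71=394/71; d'=(-15−2·236/71)/(394/71)=-1537/394
back: M3=-1537/394
back: M2=236/71−16/71·-1537/394=828/197
back: M1=-7/2−3/8·828/197=-1000/197
M: M0=0, M1=-1000/197, M2=828/197, M3=-1537/394, M4=0
seg 0: a=2, c=M0/2=0, d=(M1−M0)/(6·1)=-500/591, b=Δ0−h0·(2M0+M1)/6=1682/591
seg 1: a=4, c=M1/2=-500/197, d=(M2−M1)/(6·3)=914/1773, b=Δ1−h1·(2M1+M2)/6=182/591
seg 2: a=-4, c=M2/2=414/197, d=(M3−M2)/(6·2)=-3193/4728, b=Δ2−h2·(2M2+M3)/6=-592/591
seg 3: a=-3, c=M3/2=-1537/788, d=(M4−M3)/(6·1)=1537/2364, b=Δ3−h3·(2M3+M4)/6=-827/1182
t_q=25/4 → seg 3, τ=1/4; S=-3+-827/1182·τ+-1537/788·τ²+1537/2364·τ³=-165753/50432

  seg 0: a=2 b=1682/591 c=0 d=-500/591
  seg 1: a=4 b=182/591 c=-500/197 d=914/1773
  seg 2: a=-4 b=-592/591 c=414/197 d=-3193/4728
  seg 3: a=-3 b=-827/1182 c=-1537/788 d=1537/2364
S(25/4) = -165753/50432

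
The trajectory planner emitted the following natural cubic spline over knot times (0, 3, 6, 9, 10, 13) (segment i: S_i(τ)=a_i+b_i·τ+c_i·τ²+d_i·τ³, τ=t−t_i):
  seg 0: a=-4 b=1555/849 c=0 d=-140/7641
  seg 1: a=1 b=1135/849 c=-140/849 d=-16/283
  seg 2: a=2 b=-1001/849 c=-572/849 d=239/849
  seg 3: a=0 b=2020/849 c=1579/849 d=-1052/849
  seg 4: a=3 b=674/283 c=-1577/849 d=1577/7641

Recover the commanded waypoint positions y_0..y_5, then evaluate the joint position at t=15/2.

y_0=-4 y_1=1 y_2=2 y_3=0 y_4=3 y_5=-1
S(15/2) = -757/2264

y_0 = S_0(0) = a_0 = -4
y_1 = S_1(0) = a_1 = 1
y_2 = S_2(0) = a_2 = 2
y_3 = S_3(0) = a_3 = 0
y_4 = S_4(0) = a_4 = 3
y_5 = S_4(3) = -1
t_q=15/2 is in segment 2 (τ=3/2); S_2(τ)=-757/2264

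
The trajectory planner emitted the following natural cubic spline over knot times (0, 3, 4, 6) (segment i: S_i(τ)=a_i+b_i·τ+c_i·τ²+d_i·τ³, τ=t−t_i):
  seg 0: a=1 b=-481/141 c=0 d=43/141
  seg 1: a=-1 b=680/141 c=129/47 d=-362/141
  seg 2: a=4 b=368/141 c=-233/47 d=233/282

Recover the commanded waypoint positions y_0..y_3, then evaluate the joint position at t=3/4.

y_0 = S_0(0) = a_0 = 1
y_1 = S_1(0) = a_1 = -1
y_2 = S_2(0) = a_2 = 4
y_3 = S_2(2) = -4
t_q=3/4 is in segment 0 (τ=3/4); S_0(τ)=-4301/3008

y_0=1 y_1=-1 y_2=4 y_3=-4
S(3/4) = -4301/3008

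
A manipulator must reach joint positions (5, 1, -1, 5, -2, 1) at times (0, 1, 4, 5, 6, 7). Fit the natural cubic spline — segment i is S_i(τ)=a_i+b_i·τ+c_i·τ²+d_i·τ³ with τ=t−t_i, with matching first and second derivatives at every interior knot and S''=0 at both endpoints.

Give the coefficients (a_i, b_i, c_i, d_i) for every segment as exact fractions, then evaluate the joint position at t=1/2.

  seg 0: a=5 b=-9218/2379 c=0 d=-298/2379
  seg 1: a=1 b=-10112/2379 c=-298/793 d=3736/7137
  seg 2: a=-1 b=1396/183 c=3438/793 d=-14188/2379
  seg 3: a=5 b=-3788/2379 c=-10750/793 d=19385/2379
  seg 4: a=-2 b=-10133/2379 c=8635/793 d=-8635/2379
S(1/2) = 9665/3172

Δ: Δ0=-4, Δ1=-2/3, Δ2=6, Δ3=-7, Δ4=3
row 1: diag=8, rhs=20; c'=3/8, d'=5/2
row 2: denom=8−3·3/8=55/8; d'=(40−3·5/2)/(55/8)=52/11
row 3: denom=4−1·8/55=212/55; d'=(-78−1·52/11)/(212/55)=-2275/106
row 4: denom=4−1·55/212=793/212; d'=(60−1·-2275/106)/(793/212)=17270/793
back: M4=17270/793
back: M3=-2275/106−55/212·17270/793=-21500/793
back: M2=52/11−8/55·-21500/793=6876/793
back: M1=5/2−3/8·6876/793=-596/793
M: M0=0, M1=-596/793, M2=6876/793, M3=-21500/793, M4=17270/793, M5=0
seg 0: a=5, c=M0/2=0, d=(M1−M0)/(6·1)=-298/2379, b=Δ0−h0·(2M0+M1)/6=-9218/2379
seg 1: a=1, c=M1/2=-298/793, d=(M2−M1)/(6·3)=3736/7137, b=Δ1−h1·(2M1+M2)/6=-10112/2379
seg 2: a=-1, c=M2/2=3438/793, d=(M3−M2)/(6·1)=-14188/2379, b=Δ2−h2·(2M2+M3)/6=1396/183
seg 3: a=5, c=M3/2=-10750/793, d=(M4−M3)/(6·1)=19385/2379, b=Δ3−h3·(2M3+M4)/6=-3788/2379
seg 4: a=-2, c=M4/2=8635/793, d=(M5−M4)/(6·1)=-8635/2379, b=Δ4−h4·(2M4+M5)/6=-10133/2379
t_q=1/2 → seg 0, τ=1/2; S=5+-9218/2379·τ+0·τ²+-298/2379·τ³=9665/3172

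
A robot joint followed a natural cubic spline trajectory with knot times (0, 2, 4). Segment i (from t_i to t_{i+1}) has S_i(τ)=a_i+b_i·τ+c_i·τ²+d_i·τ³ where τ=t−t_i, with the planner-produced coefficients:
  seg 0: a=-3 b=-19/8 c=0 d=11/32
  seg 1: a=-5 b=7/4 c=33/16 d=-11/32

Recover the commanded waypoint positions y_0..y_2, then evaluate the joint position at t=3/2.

y_0=-3 y_1=-5 y_2=4
S(3/2) = -1383/256

y_0 = S_0(0) = a_0 = -3
y_1 = S_1(0) = a_1 = -5
y_2 = S_1(2) = 4
t_q=3/2 is in segment 0 (τ=3/2); S_0(τ)=-1383/256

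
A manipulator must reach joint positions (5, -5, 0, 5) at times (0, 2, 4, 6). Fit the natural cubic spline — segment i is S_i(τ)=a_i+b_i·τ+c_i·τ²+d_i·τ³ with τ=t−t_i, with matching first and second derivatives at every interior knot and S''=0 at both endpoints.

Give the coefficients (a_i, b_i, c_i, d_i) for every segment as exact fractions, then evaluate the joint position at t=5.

Δ: Δ0=-5, Δ1=5/2, Δ2=5/2
row 1: diag=8, rhs=45; c'=1/4, d'=45/8
row 2: denom=8−2·1/4=15/2; d'=(0−2·45/8)/(15/2)=-3/2
back: M2=-3/2
back: M1=45/8−1/4·-3/2=6
M: M0=0, M1=6, M2=-3/2, M3=0
seg 0: a=5, c=M0/2=0, d=(M1−M0)/(6·2)=1/2, b=Δ0−h0·(2M0+M1)/6=-7
seg 1: a=-5, c=M1/2=3, d=(M2−M1)/(6·2)=-5/8, b=Δ1−h1·(2M1+M2)/6=-1
seg 2: a=0, c=M2/2=-3/4, d=(M3−M2)/(6·2)=1/8, b=Δ2−h2·(2M2+M3)/6=7/2
t_q=5 → seg 2, τ=1; S=0+7/2·τ+-3/4·τ²+1/8·τ³=23/8

  seg 0: a=5 b=-7 c=0 d=1/2
  seg 1: a=-5 b=-1 c=3 d=-5/8
  seg 2: a=0 b=7/2 c=-3/4 d=1/8
S(5) = 23/8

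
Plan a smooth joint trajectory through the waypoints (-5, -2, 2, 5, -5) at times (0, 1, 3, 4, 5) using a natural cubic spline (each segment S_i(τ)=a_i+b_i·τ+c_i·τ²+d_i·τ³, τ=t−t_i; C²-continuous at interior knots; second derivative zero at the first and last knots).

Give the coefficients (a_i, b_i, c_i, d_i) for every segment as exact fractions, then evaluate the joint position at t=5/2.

  seg 0: a=-5 b=423/122 c=0 d=-57/122
  seg 1: a=-2 b=126/61 c=-171/122 d=167/244
  seg 2: a=2 b=285/61 c=165/61 d=-267/61
  seg 3: a=5 b=-186/61 c=-636/61 d=212/61
S(5/2) = 497/1952

Δ: Δ0=3, Δ1=2, Δ2=3, Δ3=-10
row 1: diag=6, rhs=-6; c'=1/3, d'=-1
row 2: denom=6−2·1/3=16/3; d'=(6−2·-1)/(16/3)=3/2
row 3: denom=4−1·3/16=61/16; d'=(-78−1·3/2)/(61/16)=-1272/61
back: M3=-1272/61
back: M2=3/2−3/16·-1272/61=330/61
back: M1=-1−1/3·330/61=-171/61
M: M0=0, M1=-171/61, M2=330/61, M3=-1272/61, M4=0
seg 0: a=-5, c=M0/2=0, d=(M1−M0)/(6·1)=-57/122, b=Δ0−h0·(2M0+M1)/6=423/122
seg 1: a=-2, c=M1/2=-171/122, d=(M2−M1)/(6·2)=167/244, b=Δ1−h1·(2M1+M2)/6=126/61
seg 2: a=2, c=M2/2=165/61, d=(M3−M2)/(6·1)=-267/61, b=Δ2−h2·(2M2+M3)/6=285/61
seg 3: a=5, c=M3/2=-636/61, d=(M4−M3)/(6·1)=212/61, b=Δ3−h3·(2M3+M4)/6=-186/61
t_q=5/2 → seg 1, τ=3/2; S=-2+126/61·τ+-171/122·τ²+167/244·τ³=497/1952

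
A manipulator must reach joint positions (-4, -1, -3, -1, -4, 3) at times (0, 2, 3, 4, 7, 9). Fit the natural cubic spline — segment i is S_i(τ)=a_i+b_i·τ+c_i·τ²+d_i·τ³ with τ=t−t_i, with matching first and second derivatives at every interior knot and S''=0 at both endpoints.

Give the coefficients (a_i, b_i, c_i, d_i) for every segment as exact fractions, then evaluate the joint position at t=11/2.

Δ: Δ0=3/2, Δ1=-2, Δ2=2, Δ3=-1, Δ4=7/2
row 1: diag=6, rhs=-21; c'=1/6, d'=-7/2
row 2: denom=4−1·1/6=23/6; d'=(24−1·-7/2)/(23/6)=165/23
row 3: denom=8−1·6/23=178/23; d'=(-18−1·165/23)/(178/23)=-579/178
row 4: denom=10−3·69/178=1573/178; d'=(27−3·-579/178)/(1573/178)=6543/1573
back: M4=6543/1573
back: M3=-579/178−69/178·6543/1573=-7653/1573
back: M2=165/23−6/23·-7653/1573=13281/1573
back: M1=-7/2−1/6·13281/1573=-7719/1573
M: M0=0, M1=-7719/1573, M2=13281/1573, M3=-7653/1573, M4=6543/1573, M5=0
seg 0: a=-4, c=M0/2=0, d=(M1−M0)/(6·2)=-2573/6292, b=Δ0−h0·(2M0+M1)/6=9865/3146
seg 1: a=-1, c=M1/2=-7719/3146, d=(M2−M1)/(6·1)=3500/1573, b=Δ1−h1·(2M1+M2)/6=-5573/3146
seg 2: a=-3, c=M2/2=13281/3146, d=(M3−M2)/(6·1)=-3489/1573, b=Δ2−h2·(2M2+M3)/6=-1/286
seg 3: a=-1, c=M3/2=-7653/3146, d=(M4−M3)/(6·3)=182/363, b=Δ3−h3·(2M3+M4)/6=5617/3146
seg 4: a=-4, c=M4/2=6543/3146, d=(M5−M4)/(6·2)=-2181/6292, b=Δ4−h4·(2M4+M5)/6=2287/3146
t_q=11/2 → seg 3, τ=3/2; S=-1+5617/3146·τ+-7653/3146·τ²+182/363·τ³=-26465/12584

  seg 0: a=-4 b=9865/3146 c=0 d=-2573/6292
  seg 1: a=-1 b=-5573/3146 c=-7719/3146 d=3500/1573
  seg 2: a=-3 b=-1/286 c=13281/3146 d=-3489/1573
  seg 3: a=-1 b=5617/3146 c=-7653/3146 d=182/363
  seg 4: a=-4 b=2287/3146 c=6543/3146 d=-2181/6292
S(11/2) = -26465/12584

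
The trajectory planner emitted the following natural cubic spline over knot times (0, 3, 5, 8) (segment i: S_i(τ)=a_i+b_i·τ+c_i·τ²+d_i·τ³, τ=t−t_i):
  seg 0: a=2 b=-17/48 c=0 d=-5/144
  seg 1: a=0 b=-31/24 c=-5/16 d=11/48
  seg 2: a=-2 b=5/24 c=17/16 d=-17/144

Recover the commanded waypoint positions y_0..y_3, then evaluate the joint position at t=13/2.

y_0=2 y_1=0 y_2=-2 y_3=5
S(13/2) = 39/128

y_0 = S_0(0) = a_0 = 2
y_1 = S_1(0) = a_1 = 0
y_2 = S_2(0) = a_2 = -2
y_3 = S_2(3) = 5
t_q=13/2 is in segment 2 (τ=3/2); S_2(τ)=39/128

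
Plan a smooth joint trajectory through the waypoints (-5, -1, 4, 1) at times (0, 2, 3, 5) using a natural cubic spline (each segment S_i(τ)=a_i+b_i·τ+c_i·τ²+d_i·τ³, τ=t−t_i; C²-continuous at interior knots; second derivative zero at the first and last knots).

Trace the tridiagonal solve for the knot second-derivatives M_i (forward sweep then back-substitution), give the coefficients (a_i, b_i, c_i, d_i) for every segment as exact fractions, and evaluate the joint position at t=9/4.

Δ: Δ0=2, Δ1=5, Δ2=-3/2
row 1: diag=6, rhs=18; c'=1/6, d'=3
row 2: denom=6−1·1/6=35/6; d'=(-39−1·3)/(35/6)=-36/5
back: M2=-36/5
back: M1=3−1/6·-36/5=21/5
M: M0=0, M1=21/5, M2=-36/5, M3=0
seg 0: a=-5, c=M0/2=0, d=(M1−M0)/(6·2)=7/20, b=Δ0−h0·(2M0+M1)/6=3/5
seg 1: a=-1, c=M1/2=21/10, d=(M2−M1)/(6·1)=-19/10, b=Δ1−h1·(2M1+M2)/6=24/5
seg 2: a=4, c=M2/2=-18/5, d=(M3−M2)/(6·2)=3/5, b=Δ2−h2·(2M2+M3)/6=33/10
t_q=9/4 → seg 1, τ=1/4; S=-1+24/5·τ+21/10·τ²+-19/10·τ³=193/640

  seg 0: a=-5 b=3/5 c=0 d=7/20
  seg 1: a=-1 b=24/5 c=21/10 d=-19/10
  seg 2: a=4 b=33/10 c=-18/5 d=3/5
S(9/4) = 193/640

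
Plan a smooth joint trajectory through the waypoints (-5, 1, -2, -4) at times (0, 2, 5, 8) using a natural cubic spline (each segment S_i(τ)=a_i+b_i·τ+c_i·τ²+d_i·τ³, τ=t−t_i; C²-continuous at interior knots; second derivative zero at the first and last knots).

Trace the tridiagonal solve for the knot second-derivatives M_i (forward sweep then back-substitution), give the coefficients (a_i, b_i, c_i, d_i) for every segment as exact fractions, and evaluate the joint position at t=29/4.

  seg 0: a=-5 b=431/111 c=0 d=-49/222
  seg 1: a=1 b=137/111 c=-49/37 d=193/999
  seg 2: a=-2 b=-166/111 c=46/111 d=-46/999
S(29/4) = -4489/1184

Δ: Δ0=3, Δ1=-1, Δ2=-2/3
row 1: diag=10, rhs=-24; c'=3/10, d'=-12/5
row 2: denom=12−3·3/10=111/10; d'=(2−3·-12/5)/(111/10)=92/111
back: M2=92/111
back: M1=-12/5−3/10·92/111=-98/37
M: M0=0, M1=-98/37, M2=92/111, M3=0
seg 0: a=-5, c=M0/2=0, d=(M1−M0)/(6·2)=-49/222, b=Δ0−h0·(2M0+M1)/6=431/111
seg 1: a=1, c=M1/2=-49/37, d=(M2−M1)/(6·3)=193/999, b=Δ1−h1·(2M1+M2)/6=137/111
seg 2: a=-2, c=M2/2=46/111, d=(M3−M2)/(6·3)=-46/999, b=Δ2−h2·(2M2+M3)/6=-166/111
t_q=29/4 → seg 2, τ=9/4; S=-2+-166/111·τ+46/111·τ²+-46/999·τ³=-4489/1184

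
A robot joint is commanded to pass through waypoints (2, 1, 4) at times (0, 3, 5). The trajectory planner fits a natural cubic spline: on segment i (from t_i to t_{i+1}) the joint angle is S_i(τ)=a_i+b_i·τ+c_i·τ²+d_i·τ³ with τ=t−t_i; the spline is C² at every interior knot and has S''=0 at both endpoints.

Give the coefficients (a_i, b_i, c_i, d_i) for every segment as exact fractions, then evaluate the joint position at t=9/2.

Δ: Δ0=-1/3, Δ1=3/2
row 1: diag=10, rhs=11; c'=1/5, d'=11/10
back: M1=11/10
M: M0=0, M1=11/10, M2=0
seg 0: a=2, c=M0/2=0, d=(M1−M0)/(6·3)=11/180, b=Δ0−h0·(2M0+M1)/6=-53/60
seg 1: a=1, c=M1/2=11/20, d=(M2−M1)/(6·2)=-11/120, b=Δ1−h1·(2M1+M2)/6=23/30
t_q=9/2 → seg 1, τ=3/2; S=1+23/30·τ+11/20·τ²+-11/120·τ³=197/64

  seg 0: a=2 b=-53/60 c=0 d=11/180
  seg 1: a=1 b=23/30 c=11/20 d=-11/120
S(9/2) = 197/64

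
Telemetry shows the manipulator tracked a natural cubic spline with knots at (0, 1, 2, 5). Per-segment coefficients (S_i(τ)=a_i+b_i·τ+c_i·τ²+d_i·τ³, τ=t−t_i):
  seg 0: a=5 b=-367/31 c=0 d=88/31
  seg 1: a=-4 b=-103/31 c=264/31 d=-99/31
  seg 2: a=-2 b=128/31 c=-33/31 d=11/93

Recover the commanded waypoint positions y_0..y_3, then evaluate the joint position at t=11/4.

y_0 = S_0(0) = a_0 = 5
y_1 = S_1(0) = a_1 = -4
y_2 = S_2(0) = a_2 = -2
y_3 = S_2(3) = 4
t_q=11/4 is in segment 2 (τ=3/4); S_2(τ)=1087/1984

y_0=5 y_1=-4 y_2=-2 y_3=4
S(11/4) = 1087/1984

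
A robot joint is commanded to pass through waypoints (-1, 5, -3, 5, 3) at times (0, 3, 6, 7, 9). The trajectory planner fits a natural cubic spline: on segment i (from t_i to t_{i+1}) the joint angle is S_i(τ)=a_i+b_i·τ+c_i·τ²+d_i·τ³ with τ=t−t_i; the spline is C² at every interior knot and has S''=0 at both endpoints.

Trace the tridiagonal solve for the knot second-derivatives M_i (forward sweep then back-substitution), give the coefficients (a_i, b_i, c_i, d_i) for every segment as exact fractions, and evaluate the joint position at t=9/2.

  seg 0: a=-1 b=467/102 c=0 d=-263/918
  seg 1: a=5 b=-161/51 c=-263/102 d=839/918
  seg 2: a=-3 b=617/102 c=96/17 d=-377/102
  seg 3: a=5 b=319/51 c=-185/34 d=185/204
S(9/2) = -667/272

Δ: Δ0=2, Δ1=-8/3, Δ2=8, Δ3=-1
row 1: diag=12, rhs=-28; c'=1/4, d'=-7/3
row 2: denom=8−3·1/4=29/4; d'=(64−3·-7/3)/(29/4)=284/29
row 3: denom=6−1·4/29=170/29; d'=(-54−1·284/29)/(170/29)=-185/17
back: M3=-185/17
back: M2=284/29−4/29·-185/17=192/17
back: M1=-7/3−1/4·192/17=-263/51
M: M0=0, M1=-263/51, M2=192/17, M3=-185/17, M4=0
seg 0: a=-1, c=M0/2=0, d=(M1−M0)/(6·3)=-263/918, b=Δ0−h0·(2M0+M1)/6=467/102
seg 1: a=5, c=M1/2=-263/102, d=(M2−M1)/(6·3)=839/918, b=Δ1−h1·(2M1+M2)/6=-161/51
seg 2: a=-3, c=M2/2=96/17, d=(M3−M2)/(6·1)=-377/102, b=Δ2−h2·(2M2+M3)/6=617/102
seg 3: a=5, c=M3/2=-185/34, d=(M4−M3)/(6·2)=185/204, b=Δ3−h3·(2M3+M4)/6=319/51
t_q=9/2 → seg 1, τ=3/2; S=5+-161/51·τ+-263/102·τ²+839/918·τ³=-667/272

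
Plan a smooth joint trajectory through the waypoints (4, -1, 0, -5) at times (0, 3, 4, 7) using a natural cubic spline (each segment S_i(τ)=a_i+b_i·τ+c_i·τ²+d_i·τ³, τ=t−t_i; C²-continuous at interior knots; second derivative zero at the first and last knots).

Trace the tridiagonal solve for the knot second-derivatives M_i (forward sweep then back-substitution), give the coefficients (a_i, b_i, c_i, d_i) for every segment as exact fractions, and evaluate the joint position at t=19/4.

Δ: Δ0=-5/3, Δ1=1, Δ2=-5/3
row 1: diag=8, rhs=16; c'=1/8, d'=2
row 2: denom=8−1·1/8=63/8; d'=(-16−1·2)/(63/8)=-16/7
back: M2=-16/7
back: M1=2−1/8·-16/7=16/7
M: M0=0, M1=16/7, M2=-16/7, M3=0
seg 0: a=4, c=M0/2=0, d=(M1−M0)/(6·3)=8/63, b=Δ0−h0·(2M0+M1)/6=-59/21
seg 1: a=-1, c=M1/2=8/7, d=(M2−M1)/(6·1)=-16/21, b=Δ1−h1·(2M1+M2)/6=13/21
seg 2: a=0, c=M2/2=-8/7, d=(M3−M2)/(6·3)=8/63, b=Δ2−h2·(2M2+M3)/6=13/21
t_q=19/4 → seg 2, τ=3/4; S=0+13/21·τ+-8/7·τ²+8/63·τ³=-1/8

  seg 0: a=4 b=-59/21 c=0 d=8/63
  seg 1: a=-1 b=13/21 c=8/7 d=-16/21
  seg 2: a=0 b=13/21 c=-8/7 d=8/63
S(19/4) = -1/8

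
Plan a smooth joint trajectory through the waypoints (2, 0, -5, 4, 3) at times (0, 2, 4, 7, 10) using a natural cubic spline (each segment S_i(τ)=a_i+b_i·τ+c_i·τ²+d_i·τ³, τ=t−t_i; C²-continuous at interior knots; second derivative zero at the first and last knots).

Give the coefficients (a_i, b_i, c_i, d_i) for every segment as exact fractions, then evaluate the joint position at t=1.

Δ: Δ0=-1, Δ1=-5/2, Δ2=3, Δ3=-1/3
row 1: diag=8, rhs=-9; c'=1/4, d'=-9/8
row 2: denom=10−2·1/4=19/2; d'=(33−2·-9/8)/(19/2)=141/38
row 3: denom=12−3·6/19=210/19; d'=(-20−3·141/38)/(210/19)=-169/60
back: M3=-169/60
back: M2=141/38−6/19·-169/60=23/5
back: M1=-9/8−1/4·23/5=-91/40
M: M0=0, M1=-91/40, M2=23/5, M3=-169/60, M4=0
seg 0: a=2, c=M0/2=0, d=(M1−M0)/(6·2)=-91/480, b=Δ0−h0·(2M0+M1)/6=-29/120
seg 1: a=0, c=M1/2=-91/80, d=(M2−M1)/(6·2)=55/96, b=Δ1−h1·(2M1+M2)/6=-151/60
seg 2: a=-5, c=M2/2=23/10, d=(M3−M2)/(6·3)=-89/216, b=Δ2−h2·(2M2+M3)/6=-23/120
seg 3: a=4, c=M3/2=-169/120, d=(M4−M3)/(6·3)=169/1080, b=Δ3−h3·(2M3+M4)/6=149/60
t_q=1 → seg 0, τ=1; S=2+-29/120·τ+0·τ²+-91/480·τ³=251/160

  seg 0: a=2 b=-29/120 c=0 d=-91/480
  seg 1: a=0 b=-151/60 c=-91/80 d=55/96
  seg 2: a=-5 b=-23/120 c=23/10 d=-89/216
  seg 3: a=4 b=149/60 c=-169/120 d=169/1080
S(1) = 251/160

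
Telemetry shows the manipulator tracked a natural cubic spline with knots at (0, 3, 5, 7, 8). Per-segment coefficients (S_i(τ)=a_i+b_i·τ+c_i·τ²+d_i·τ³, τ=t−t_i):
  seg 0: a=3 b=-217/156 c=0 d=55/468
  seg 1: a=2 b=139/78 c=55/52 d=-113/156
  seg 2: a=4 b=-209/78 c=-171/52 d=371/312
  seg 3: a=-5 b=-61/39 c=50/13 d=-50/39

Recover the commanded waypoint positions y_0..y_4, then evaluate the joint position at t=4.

y_0 = S_0(0) = a_0 = 3
y_1 = S_1(0) = a_1 = 2
y_2 = S_2(0) = a_2 = 4
y_3 = S_3(0) = a_3 = -5
y_4 = S_3(1) = -4
t_q=4 is in segment 1 (τ=1); S_1(τ)=107/26

y_0=3 y_1=2 y_2=4 y_3=-5 y_4=-4
S(4) = 107/26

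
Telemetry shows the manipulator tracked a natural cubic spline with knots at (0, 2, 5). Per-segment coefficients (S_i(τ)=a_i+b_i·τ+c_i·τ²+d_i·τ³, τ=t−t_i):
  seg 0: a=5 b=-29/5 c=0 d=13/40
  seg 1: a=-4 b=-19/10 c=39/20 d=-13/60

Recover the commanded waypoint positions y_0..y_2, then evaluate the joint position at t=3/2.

y_0=5 y_1=-4 y_2=2
S(3/2) = -833/320

y_0 = S_0(0) = a_0 = 5
y_1 = S_1(0) = a_1 = -4
y_2 = S_1(3) = 2
t_q=3/2 is in segment 0 (τ=3/2); S_0(τ)=-833/320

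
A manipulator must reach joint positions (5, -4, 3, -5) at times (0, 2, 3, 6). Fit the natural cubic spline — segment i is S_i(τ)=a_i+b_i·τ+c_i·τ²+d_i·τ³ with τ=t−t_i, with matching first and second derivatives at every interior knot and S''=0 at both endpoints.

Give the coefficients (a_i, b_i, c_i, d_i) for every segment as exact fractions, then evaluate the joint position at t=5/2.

Δ: Δ0=-9/2, Δ1=7, Δ2=-8/3
row 1: diag=6, rhs=69; c'=1/6, d'=23/2
row 2: denom=8−1·1/6=47/6; d'=(-58−1·23/2)/(47/6)=-417/47
back: M2=-417/47
back: M1=23/2−1/6·-417/47=610/47
M: M0=0, M1=610/47, M2=-417/47, M3=0
seg 0: a=5, c=M0/2=0, d=(M1−M0)/(6·2)=305/282, b=Δ0−h0·(2M0+M1)/6=-2489/282
seg 1: a=-4, c=M1/2=305/47, d=(M2−M1)/(6·1)=-1027/282, b=Δ1−h1·(2M1+M2)/6=1171/282
seg 2: a=3, c=M2/2=-417/94, d=(M3−M2)/(6·3)=139/282, b=Δ2−h2·(2M2+M3)/6=875/141
t_q=5/2 → seg 1, τ=1/2; S=-4+1171/282·τ+305/47·τ²+-1027/282·τ³=-569/752

  seg 0: a=5 b=-2489/282 c=0 d=305/282
  seg 1: a=-4 b=1171/282 c=305/47 d=-1027/282
  seg 2: a=3 b=875/141 c=-417/94 d=139/282
S(5/2) = -569/752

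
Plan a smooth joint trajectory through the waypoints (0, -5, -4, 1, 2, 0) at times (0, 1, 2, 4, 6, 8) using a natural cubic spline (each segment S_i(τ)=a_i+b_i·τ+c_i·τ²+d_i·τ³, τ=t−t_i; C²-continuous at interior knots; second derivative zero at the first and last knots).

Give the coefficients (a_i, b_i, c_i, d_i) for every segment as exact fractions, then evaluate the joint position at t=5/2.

  seg 0: a=0 b=-2028/313 c=0 d=463/313
  seg 1: a=-5 b=-639/313 c=1389/313 d=-437/313
  seg 2: a=-4 b=828/313 c=78/313 d=-403/2504
  seg 3: a=1 b=1071/626 c=-897/1252 d=139/2504
  seg 4: a=2 b=-153/313 c=-120/313 d=20/313
S(5/2) = -52787/20032

Δ: Δ0=-5, Δ1=1, Δ2=5/2, Δ3=1/2, Δ4=-1
row 1: diag=4, rhs=36; c'=1/4, d'=9
row 2: denom=6−1·1/4=23/4; d'=(9−1·9)/(23/4)=0
row 3: denom=8−2·8/23=168/23; d'=(-12−2·0)/(168/23)=-23/14
row 4: denom=8−2·23/84=313/42; d'=(-9−2·-23/14)/(313/42)=-240/313
back: M4=-240/313
back: M3=-23/14−23/84·-240/313=-897/626
back: M2=0−8/23·-897/626=156/313
back: M1=9−1/4·156/313=2778/313
M: M0=0, M1=2778/313, M2=156/313, M3=-897/626, M4=-240/313, M5=0
seg 0: a=0, c=M0/2=0, d=(M1−M0)/(6·1)=463/313, b=Δ0−h0·(2M0+M1)/6=-2028/313
seg 1: a=-5, c=M1/2=1389/313, d=(M2−M1)/(6·1)=-437/313, b=Δ1−h1·(2M1+M2)/6=-639/313
seg 2: a=-4, c=M2/2=78/313, d=(M3−M2)/(6·2)=-403/2504, b=Δ2−h2·(2M2+M3)/6=828/313
seg 3: a=1, c=M3/2=-897/1252, d=(M4−M3)/(6·2)=139/2504, b=Δ3−h3·(2M3+M4)/6=1071/626
seg 4: a=2, c=M4/2=-120/313, d=(M5−M4)/(6·2)=20/313, b=Δ4−h4·(2M4+M5)/6=-153/313
t_q=5/2 → seg 2, τ=1/2; S=-4+828/313·τ+78/313·τ²+-403/2504·τ³=-52787/20032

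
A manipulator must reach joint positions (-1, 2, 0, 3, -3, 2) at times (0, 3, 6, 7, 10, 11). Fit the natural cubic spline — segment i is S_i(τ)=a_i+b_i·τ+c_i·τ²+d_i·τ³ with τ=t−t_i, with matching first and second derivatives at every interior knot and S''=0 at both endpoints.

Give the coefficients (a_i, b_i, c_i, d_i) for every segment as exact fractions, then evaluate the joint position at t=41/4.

Δ: Δ0=1, Δ1=-2/3, Δ2=3, Δ3=-2, Δ4=5
row 1: diag=12, rhs=-10; c'=1/4, d'=-5/6
row 2: denom=8−3·1/4=29/4; d'=(22−3·-5/6)/(29/4)=98/29
row 3: denom=8−1·4/29=228/29; d'=(-30−1·98/29)/(228/29)=-242/57
row 4: denom=8−3·29/76=521/76; d'=(42−3·-242/57)/(521/76)=4160/521
back: M4=4160/521
back: M3=-242/57−29/76·4160/521=-11398/1563
back: M2=98/29−4/29·-11398/1563=6854/1563
back: M1=-5/6−1/4·6854/1563=-3016/1563
M: M0=0, M1=-3016/1563, M2=6854/1563, M3=-11398/1563, M4=4160/521, M5=0
seg 0: a=-1, c=M0/2=0, d=(M1−M0)/(6·3)=-1508/14067, b=Δ0−h0·(2M0+M1)/6=3071/1563
seg 1: a=2, c=M1/2=-1508/1563, d=(M2−M1)/(6·3)=1645/4689, b=Δ1−h1·(2M1+M2)/6=-1453/1563
seg 2: a=0, c=M2/2=3427/1563, d=(M3−M2)/(6·1)=-1014/521, b=Δ2−h2·(2M2+M3)/6=4304/1563
seg 3: a=3, c=M3/2=-5699/1563, d=(M4−M3)/(6·3)=11939/14067, b=Δ3−h3·(2M3+M4)/6=2032/1563
seg 4: a=-3, c=M4/2=2080/521, d=(M5−M4)/(6·1)=-2080/1563, b=Δ4−h4·(2M4+M5)/6=3655/1563
t_q=41/4 → seg 4, τ=1/4; S=-3+3655/1563·τ+2080/521·τ²+-2080/1563·τ³=-4557/2084

  seg 0: a=-1 b=3071/1563 c=0 d=-1508/14067
  seg 1: a=2 b=-1453/1563 c=-1508/1563 d=1645/4689
  seg 2: a=0 b=4304/1563 c=3427/1563 d=-1014/521
  seg 3: a=3 b=2032/1563 c=-5699/1563 d=11939/14067
  seg 4: a=-3 b=3655/1563 c=2080/521 d=-2080/1563
S(41/4) = -4557/2084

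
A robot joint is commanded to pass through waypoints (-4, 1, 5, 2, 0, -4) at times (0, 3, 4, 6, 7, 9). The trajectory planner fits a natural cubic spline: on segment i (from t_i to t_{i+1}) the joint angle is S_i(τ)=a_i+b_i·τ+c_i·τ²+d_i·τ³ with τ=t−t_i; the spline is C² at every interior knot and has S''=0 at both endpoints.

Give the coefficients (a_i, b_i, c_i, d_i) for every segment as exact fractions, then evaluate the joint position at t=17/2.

  seg 0: a=-4 b=3361/8718 c=0 d=1241/8718
  seg 1: a=1 b=18434/4359 c=3723/2906 d=-13165/8718
  seg 2: a=5 b=19711/8718 c=-4721/1453 d=2983/4359
  seg 3: a=2 b=-22001/8718 c=1245/1453 d=-2905/8718
  seg 4: a=0 b=-7888/4359 c=-415/2906 d=415/17436
S(17/2) = -137413/46496

Δ: Δ0=5/3, Δ1=4, Δ2=-3/2, Δ3=-2, Δ4=-2
row 1: diag=8, rhs=14; c'=1/8, d'=7/4
row 2: denom=6−1·1/8=47/8; d'=(-33−1·7/4)/(47/8)=-278/47
row 3: denom=6−2·16/47=250/47; d'=(-3−2·-278/47)/(250/47)=83/50
row 4: denom=6−1·47/250=1453/250; d'=(0−1·83/50)/(1453/250)=-415/1453
back: M4=-415/1453
back: M3=83/50−47/250·-415/1453=2490/1453
back: M2=-278/47−16/47·2490/1453=-9442/1453
back: M1=7/4−1/8·-9442/1453=3723/1453
M: M0=0, M1=3723/1453, M2=-9442/1453, M3=2490/1453, M4=-415/1453, M5=0
seg 0: a=-4, c=M0/2=0, d=(M1−M0)/(6·3)=1241/8718, b=Δ0−h0·(2M0+M1)/6=3361/8718
seg 1: a=1, c=M1/2=3723/2906, d=(M2−M1)/(6·1)=-13165/8718, b=Δ1−h1·(2M1+M2)/6=18434/4359
seg 2: a=5, c=M2/2=-4721/1453, d=(M3−M2)/(6·2)=2983/4359, b=Δ2−h2·(2M2+M3)/6=19711/8718
seg 3: a=2, c=M3/2=1245/1453, d=(M4−M3)/(6·1)=-2905/8718, b=Δ3−h3·(2M3+M4)/6=-22001/8718
seg 4: a=0, c=M4/2=-415/2906, d=(M5−M4)/(6·2)=415/17436, b=Δ4−h4·(2M4+M5)/6=-7888/4359
t_q=17/2 → seg 4, τ=3/2; S=0+-7888/4359·τ+-415/2906·τ²+415/17436·τ³=-137413/46496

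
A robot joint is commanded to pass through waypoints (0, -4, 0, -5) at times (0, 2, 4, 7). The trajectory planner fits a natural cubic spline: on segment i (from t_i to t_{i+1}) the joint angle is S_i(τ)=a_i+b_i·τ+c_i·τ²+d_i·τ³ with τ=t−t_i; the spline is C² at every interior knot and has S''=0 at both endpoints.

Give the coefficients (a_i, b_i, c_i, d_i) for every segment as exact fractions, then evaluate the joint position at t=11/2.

Δ: Δ0=-2, Δ1=2, Δ2=-5/3
row 1: diag=8, rhs=24; c'=1/4, d'=3
row 2: denom=10−2·1/4=19/2; d'=(-22−2·3)/(19/2)=-56/19
back: M2=-56/19
back: M1=3−1/4·-56/19=71/19
M: M0=0, M1=71/19, M2=-56/19, M3=0
seg 0: a=0, c=M0/2=0, d=(M1−M0)/(6·2)=71/228, b=Δ0−h0·(2M0+M1)/6=-185/57
seg 1: a=-4, c=M1/2=71/38, d=(M2−M1)/(6·2)=-127/228, b=Δ1−h1·(2M1+M2)/6=28/57
seg 2: a=0, c=M2/2=-28/19, d=(M3−M2)/(6·3)=28/171, b=Δ2−h2·(2M2+M3)/6=73/57
t_q=11/2 → seg 2, τ=3/2; S=0+73/57·τ+-28/19·τ²+28/171·τ³=-16/19

  seg 0: a=0 b=-185/57 c=0 d=71/228
  seg 1: a=-4 b=28/57 c=71/38 d=-127/228
  seg 2: a=0 b=73/57 c=-28/19 d=28/171
S(11/2) = -16/19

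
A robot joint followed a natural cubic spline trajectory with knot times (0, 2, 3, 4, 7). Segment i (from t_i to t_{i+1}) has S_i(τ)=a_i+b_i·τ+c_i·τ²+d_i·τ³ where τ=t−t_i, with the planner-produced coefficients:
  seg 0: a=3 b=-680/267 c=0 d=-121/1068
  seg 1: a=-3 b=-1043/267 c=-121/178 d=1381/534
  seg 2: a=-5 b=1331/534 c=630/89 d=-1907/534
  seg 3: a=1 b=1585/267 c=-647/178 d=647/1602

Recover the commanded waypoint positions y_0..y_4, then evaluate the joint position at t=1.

y_0=3 y_1=-3 y_2=-5 y_3=1 y_4=-3
S(1) = 121/356

y_0 = S_0(0) = a_0 = 3
y_1 = S_1(0) = a_1 = -3
y_2 = S_2(0) = a_2 = -5
y_3 = S_3(0) = a_3 = 1
y_4 = S_3(3) = -3
t_q=1 is in segment 0 (τ=1); S_0(τ)=121/356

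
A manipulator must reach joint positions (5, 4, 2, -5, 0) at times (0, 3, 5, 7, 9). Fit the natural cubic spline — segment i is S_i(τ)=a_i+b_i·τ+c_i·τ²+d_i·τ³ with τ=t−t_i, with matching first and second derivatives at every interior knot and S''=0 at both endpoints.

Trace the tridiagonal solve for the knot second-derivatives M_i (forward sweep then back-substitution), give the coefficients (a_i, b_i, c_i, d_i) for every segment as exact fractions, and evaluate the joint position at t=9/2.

  seg 0: a=5 b=-98/213 c=0 d=1/71
  seg 1: a=4 b=-17/213 c=9/71 d=-125/426
  seg 2: a=2 b=-659/213 c=-116/71 d=1219/1704
  seg 3: a=-5 b=-445/426 c=755/284 d=-755/1704
S(9/2) = 3607/1136

Δ: Δ0=-1/3, Δ1=-1, Δ2=-7/2, Δ3=5/2
row 1: diag=10, rhs=-4; c'=1/5, d'=-2/5
row 2: denom=8−2·1/5=38/5; d'=(-15−2·-2/5)/(38/5)=-71/38
row 3: denom=8−2·5/19=142/19; d'=(36−2·-71/38)/(142/19)=755/142
back: M3=755/142
back: M2=-71/38−5/19·755/142=-232/71
back: M1=-2/5−1/5·-232/71=18/71
M: M0=0, M1=18/71, M2=-232/71, M3=755/142, M4=0
seg 0: a=5, c=M0/2=0, d=(M1−M0)/(6·3)=1/71, b=Δ0−h0·(2M0+M1)/6=-98/213
seg 1: a=4, c=M1/2=9/71, d=(M2−M1)/(6·2)=-125/426, b=Δ1−h1·(2M1+M2)/6=-17/213
seg 2: a=2, c=M2/2=-116/71, d=(M3−M2)/(6·2)=1219/1704, b=Δ2−h2·(2M2+M3)/6=-659/213
seg 3: a=-5, c=M3/2=755/284, d=(M4−M3)/(6·2)=-755/1704, b=Δ3−h3·(2M3+M4)/6=-445/426
t_q=9/2 → seg 1, τ=3/2; S=4+-17/213·τ+9/71·τ²+-125/426·τ³=3607/1136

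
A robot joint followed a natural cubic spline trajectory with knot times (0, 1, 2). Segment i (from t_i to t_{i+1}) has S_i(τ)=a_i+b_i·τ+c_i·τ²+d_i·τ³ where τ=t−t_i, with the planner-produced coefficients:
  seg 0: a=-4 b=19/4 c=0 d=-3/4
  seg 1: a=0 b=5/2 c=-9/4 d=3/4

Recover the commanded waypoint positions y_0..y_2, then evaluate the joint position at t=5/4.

y_0 = S_0(0) = a_0 = -4
y_1 = S_1(0) = a_1 = 0
y_2 = S_1(1) = 1
t_q=5/4 is in segment 1 (τ=1/4); S_1(τ)=127/256

y_0=-4 y_1=0 y_2=1
S(5/4) = 127/256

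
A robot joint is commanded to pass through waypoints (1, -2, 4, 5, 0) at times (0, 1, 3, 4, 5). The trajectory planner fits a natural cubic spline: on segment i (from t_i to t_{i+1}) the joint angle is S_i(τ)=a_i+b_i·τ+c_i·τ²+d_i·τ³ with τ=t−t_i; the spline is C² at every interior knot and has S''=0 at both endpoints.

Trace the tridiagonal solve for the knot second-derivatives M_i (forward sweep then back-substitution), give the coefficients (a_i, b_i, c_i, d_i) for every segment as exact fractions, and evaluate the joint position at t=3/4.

  seg 0: a=1 b=-254/61 c=0 d=71/61
  seg 1: a=-2 b=-41/61 c=213/61 d=-101/122
  seg 2: a=4 b=205/61 c=-90/61 d=-54/61
  seg 3: a=5 b=-137/61 c=-252/61 d=84/61
S(3/4) = -6371/3904

Δ: Δ0=-3, Δ1=3, Δ2=1, Δ3=-5
row 1: diag=6, rhs=36; c'=1/3, d'=6
row 2: denom=6−2·1/3=16/3; d'=(-12−2·6)/(16/3)=-9/2
row 3: denom=4−1·3/16=61/16; d'=(-36−1·-9/2)/(61/16)=-504/61
back: M3=-504/61
back: M2=-9/2−3/16·-504/61=-180/61
back: M1=6−1/3·-180/61=426/61
M: M0=0, M1=426/61, M2=-180/61, M3=-504/61, M4=0
seg 0: a=1, c=M0/2=0, d=(M1−M0)/(6·1)=71/61, b=Δ0−h0·(2M0+M1)/6=-254/61
seg 1: a=-2, c=M1/2=213/61, d=(M2−M1)/(6·2)=-101/122, b=Δ1−h1·(2M1+M2)/6=-41/61
seg 2: a=4, c=M2/2=-90/61, d=(M3−M2)/(6·1)=-54/61, b=Δ2−h2·(2M2+M3)/6=205/61
seg 3: a=5, c=M3/2=-252/61, d=(M4−M3)/(6·1)=84/61, b=Δ3−h3·(2M3+M4)/6=-137/61
t_q=3/4 → seg 0, τ=3/4; S=1+-254/61·τ+0·τ²+71/61·τ³=-6371/3904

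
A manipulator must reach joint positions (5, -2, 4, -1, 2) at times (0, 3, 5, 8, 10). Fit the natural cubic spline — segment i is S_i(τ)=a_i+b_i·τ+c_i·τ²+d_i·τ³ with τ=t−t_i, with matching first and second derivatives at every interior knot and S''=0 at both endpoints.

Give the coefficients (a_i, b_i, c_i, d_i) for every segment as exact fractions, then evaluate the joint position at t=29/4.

  seg 0: a=5 b=-3823/870 c=0 d=1793/7830
  seg 1: a=-2 b=778/435 c=1793/870 d=-211/290
  seg 2: a=4 b=566/435 c=-401/174 d=3433/7830
  seg 3: a=-1 b=-599/870 c=238/145 d=-119/435
S(29/4) = 163/640

Δ: Δ0=-7/3, Δ1=3, Δ2=-5/3, Δ3=3/2
row 1: diag=10, rhs=32; c'=1/5, d'=16/5
row 2: denom=10−2·1/5=48/5; d'=(-28−2·16/5)/(48/5)=-43/12
row 3: denom=10−3·5/16=145/16; d'=(19−3·-43/12)/(145/16)=476/145
back: M3=476/145
back: M2=-43/12−5/16·476/145=-401/87
back: M1=16/5−1/5·-401/87=1793/435
M: M0=0, M1=1793/435, M2=-401/87, M3=476/145, M4=0
seg 0: a=5, c=M0/2=0, d=(M1−M0)/(6·3)=1793/7830, b=Δ0−h0·(2M0+M1)/6=-3823/870
seg 1: a=-2, c=M1/2=1793/870, d=(M2−M1)/(6·2)=-211/290, b=Δ1−h1·(2M1+M2)/6=778/435
seg 2: a=4, c=M2/2=-401/174, d=(M3−M2)/(6·3)=3433/7830, b=Δ2−h2·(2M2+M3)/6=566/435
seg 3: a=-1, c=M3/2=238/145, d=(M4−M3)/(6·2)=-119/435, b=Δ3−h3·(2M3+M4)/6=-599/870
t_q=29/4 → seg 2, τ=9/4; S=4+566/435·τ+-401/174·τ²+3433/7830·τ³=163/640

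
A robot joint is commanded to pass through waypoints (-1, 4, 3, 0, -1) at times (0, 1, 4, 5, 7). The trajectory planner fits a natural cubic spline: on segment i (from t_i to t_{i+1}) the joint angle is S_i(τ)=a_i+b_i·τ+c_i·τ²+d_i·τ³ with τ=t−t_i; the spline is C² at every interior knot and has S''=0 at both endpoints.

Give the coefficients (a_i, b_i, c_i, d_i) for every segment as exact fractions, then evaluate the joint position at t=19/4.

  seg 0: a=-1 b=10831/1932 c=0 d=-1171/1932
  seg 1: a=4 b=3659/966 c=-1171/644 d=859/5796
  seg 2: a=3 b=-6029/1932 c=-78/161 d=167/276
  seg 3: a=0 b=-2197/966 c=857/644 d=-857/3864
S(19/4) = 1151/1792

Δ: Δ0=5, Δ1=-1/3, Δ2=-3, Δ3=-1/2
row 1: diag=8, rhs=-32; c'=3/8, d'=-4
row 2: denom=8−3·3/8=55/8; d'=(-16−3·-4)/(55/8)=-32/55
row 3: denom=6−1·8/55=322/55; d'=(15−1·-32/55)/(322/55)=857/322
back: M3=857/322
back: M2=-32/55−8/55·857/322=-156/161
back: M1=-4−3/8·-156/161=-1171/322
M: M0=0, M1=-1171/322, M2=-156/161, M3=857/322, M4=0
seg 0: a=-1, c=M0/2=0, d=(M1−M0)/(6·1)=-1171/1932, b=Δ0−h0·(2M0+M1)/6=10831/1932
seg 1: a=4, c=M1/2=-1171/644, d=(M2−M1)/(6·3)=859/5796, b=Δ1−h1·(2M1+M2)/6=3659/966
seg 2: a=3, c=M2/2=-78/161, d=(M3−M2)/(6·1)=167/276, b=Δ2−h2·(2M2+M3)/6=-6029/1932
seg 3: a=0, c=M3/2=857/644, d=(M4−M3)/(6·2)=-857/3864, b=Δ3−h3·(2M3+M4)/6=-2197/966
t_q=19/4 → seg 2, τ=3/4; S=3+-6029/1932·τ+-78/161·τ²+167/276·τ³=1151/1792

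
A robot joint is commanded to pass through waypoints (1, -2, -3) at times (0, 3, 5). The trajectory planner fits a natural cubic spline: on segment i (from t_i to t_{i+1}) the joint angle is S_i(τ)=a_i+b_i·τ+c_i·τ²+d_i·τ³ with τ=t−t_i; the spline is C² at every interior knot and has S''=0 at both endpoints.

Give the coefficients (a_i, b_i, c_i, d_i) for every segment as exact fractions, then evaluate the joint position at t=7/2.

Δ: Δ0=-1, Δ1=-1/2
row 1: diag=10, rhs=3; c'=1/5, d'=3/10
back: M1=3/10
M: M0=0, M1=3/10, M2=0
seg 0: a=1, c=M0/2=0, d=(M1−M0)/(6·3)=1/60, b=Δ0−h0·(2M0+M1)/6=-23/20
seg 1: a=-2, c=M1/2=3/20, d=(M2−M1)/(6·2)=-1/40, b=Δ1−h1·(2M1+M2)/6=-7/10
t_q=7/2 → seg 1, τ=1/2; S=-2+-7/10·τ+3/20·τ²+-1/40·τ³=-741/320

  seg 0: a=1 b=-23/20 c=0 d=1/60
  seg 1: a=-2 b=-7/10 c=3/20 d=-1/40
S(7/2) = -741/320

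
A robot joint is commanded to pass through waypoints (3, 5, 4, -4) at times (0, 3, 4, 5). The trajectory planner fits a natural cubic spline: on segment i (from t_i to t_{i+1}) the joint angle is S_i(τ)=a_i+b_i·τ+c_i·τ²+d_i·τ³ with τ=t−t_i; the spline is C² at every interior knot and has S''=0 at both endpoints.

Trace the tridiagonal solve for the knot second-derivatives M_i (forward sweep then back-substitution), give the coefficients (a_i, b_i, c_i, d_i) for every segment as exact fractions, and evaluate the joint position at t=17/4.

  seg 0: a=3 b=59/93 c=0 d=1/279
  seg 1: a=5 b=68/93 c=1/31 d=-164/93
  seg 2: a=4 b=-418/93 c=-163/31 d=163/93
S(17/4) = 5109/1984

Δ: Δ0=2/3, Δ1=-1, Δ2=-8
row 1: diag=8, rhs=-10; c'=1/8, d'=-5/4
row 2: denom=4−1·1/8=31/8; d'=(-42−1·-5/4)/(31/8)=-326/31
back: M2=-326/31
back: M1=-5/4−1/8·-326/31=2/31
M: M0=0, M1=2/31, M2=-326/31, M3=0
seg 0: a=3, c=M0/2=0, d=(M1−M0)/(6·3)=1/279, b=Δ0−h0·(2M0+M1)/6=59/93
seg 1: a=5, c=M1/2=1/31, d=(M2−M1)/(6·1)=-164/93, b=Δ1−h1·(2M1+M2)/6=68/93
seg 2: a=4, c=M2/2=-163/31, d=(M3−M2)/(6·1)=163/93, b=Δ2−h2·(2M2+M3)/6=-418/93
t_q=17/4 → seg 2, τ=1/4; S=4+-418/93·τ+-163/31·τ²+163/93·τ³=5109/1984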